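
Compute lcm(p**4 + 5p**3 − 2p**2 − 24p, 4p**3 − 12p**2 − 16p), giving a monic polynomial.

p**6 + 2p**5 − 21p**4 − 38p**3 + 80p**2 + 96p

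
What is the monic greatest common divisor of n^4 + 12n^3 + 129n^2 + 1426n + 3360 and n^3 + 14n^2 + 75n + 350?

n + 10

Apply the Euclidean algorithm:
  n^4 + 12n^3 + 129n^2 + 1426n + 3360 = (n - 2)(n^3 + 14n^2 + 75n + 350) + (82n^2 + 1226n + 4060)
  n^3 + 14n^2 + 75n + 350 = ((1/82)n - 39/3362)(82n^2 + 1226n + 4060) + ((66752/1681)n + 667520/1681)
  82n^2 + 1226n + 4060 = ((68921/33376)n + 48749/4768)((66752/1681)n + 667520/1681) + (0)
Last nonzero remainder: (66752/1681)n + 667520/1681. Dividing through by 66752/1681 gives the monic gcd n + 10.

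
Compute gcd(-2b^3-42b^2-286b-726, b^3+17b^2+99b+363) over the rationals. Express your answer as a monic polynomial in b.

b+11

By polynomial division,
  -2b^3-42b^2-286b-726 = (-2)(b^3+17b^2+99b+363) + (-8b^2-88b)
  b^3+17b^2+99b+363 = (-(1/8)b-3/4)(-8b^2-88b) + (33b+363)
  -8b^2-88b = (-(8/33)b)(33b+363) + (0)
Last nonzero remainder: 33b+363. Dividing through by 33 gives the monic gcd b+11.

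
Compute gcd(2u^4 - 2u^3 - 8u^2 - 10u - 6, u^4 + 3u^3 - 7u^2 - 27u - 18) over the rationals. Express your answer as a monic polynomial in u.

u^2 - 2u - 3

By polynomial division,
  2u^4 - 2u^3 - 8u^2 - 10u - 6 = (2)(u^4 + 3u^3 - 7u^2 - 27u - 18) + (-8u^3 + 6u^2 + 44u + 30)
  u^4 + 3u^3 - 7u^2 - 27u - 18 = (-(1/8)u - 15/32)(-8u^3 + 6u^2 + 44u + 30) + ((21/16)u^2 - (21/8)u - 63/16)
  -8u^3 + 6u^2 + 44u + 30 = (-(128/21)u - 160/21)((21/16)u^2 - (21/8)u - 63/16) + (0)
Last nonzero remainder: (21/16)u^2 - (21/8)u - 63/16. Dividing through by 21/16 gives the monic gcd u^2 - 2u - 3.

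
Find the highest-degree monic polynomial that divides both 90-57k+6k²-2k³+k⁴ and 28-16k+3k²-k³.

Repeated division with remainder:
  k⁴-2k³+6k²-57k+90 = (-k-1)(-k³+3k²-16k+28) + (-7k²-45k+118)
  -k³+3k²-16k+28 = ((1/7)k-66/49)(-7k²-45k+118) + (-(4580/49)k+9160/49)
  -7k²-45k+118 = ((343/4580)k+2891/4580)(-(4580/49)k+9160/49) + (0)
Last nonzero remainder: -(4580/49)k+9160/49. Dividing through by -4580/49 gives the monic gcd k-2.

-2+k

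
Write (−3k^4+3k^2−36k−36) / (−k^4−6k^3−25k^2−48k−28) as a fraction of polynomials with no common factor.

Euclidean algorithm in ℚ[k]:
  −3k^4+3k^2−36k−36 = (3)(−k^4−6k^3−25k^2−48k−28) + (18k^3+78k^2+108k+48)
  −k^4−6k^3−25k^2−48k−28 = (−(1/18)k−5/54)(18k^3+78k^2+108k+48) + (−(106/9)k^2−(106/3)k−212/9)
  18k^3+78k^2+108k+48 = (−(81/53)k−108/53)(−(106/9)k^2−(106/3)k−212/9) + (0)
Last nonzero remainder: −(106/9)k^2−(106/3)k−212/9. Dividing through by −106/9 gives the monic gcd k^2+3k+2.
Cancel k^2+3k+2 from numerator and denominator to get the reduced form.

(3k^2−9k+18)/(k^2+3k+14)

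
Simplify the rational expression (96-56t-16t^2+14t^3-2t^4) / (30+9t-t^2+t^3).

By polynomial division,
  -2t^4+14t^3-16t^2-56t+96 = (-2t+12)(t^3-t^2+9t+30) + (14t^2-104t-264)
  t^3-t^2+9t+30 = ((1/14)t+45/98)(14t^2-104t-264) + ((3705/49)t+7410/49)
  14t^2-104t-264 = ((686/3705)t-2156/1235)((3705/49)t+7410/49) + (0)
Last nonzero remainder: (3705/49)t+7410/49. Dividing through by 3705/49 gives the monic gcd t+2.
Cancel t+2 from numerator and denominator to get the reduced form.

(48-52t+18t^2-2t^3)/(15-3t+t^2)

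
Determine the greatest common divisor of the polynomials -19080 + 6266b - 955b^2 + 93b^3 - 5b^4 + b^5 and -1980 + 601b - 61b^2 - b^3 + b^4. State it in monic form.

-180 + 71b - 12b^2 + b^3

Apply the Euclidean algorithm:
  b^5 - 5b^4 + 93b^3 - 955b^2 + 6266b - 19080 = (b - 4)(b^4 - b^3 - 61b^2 + 601b - 1980) + (150b^3 - 1800b^2 + 10650b - 27000)
  b^4 - b^3 - 61b^2 + 601b - 1980 = ((1/150)b + 11/150)(150b^3 - 1800b^2 + 10650b - 27000) + (0)
Last nonzero remainder: 150b^3 - 1800b^2 + 10650b - 27000. Dividing through by 150 gives the monic gcd b^3 - 12b^2 + 71b - 180.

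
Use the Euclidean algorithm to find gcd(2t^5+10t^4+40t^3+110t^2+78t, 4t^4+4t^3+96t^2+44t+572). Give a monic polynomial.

t^2+t+13

Apply the Euclidean algorithm:
  2t^5+10t^4+40t^3+110t^2+78t = ((1/2)t+2)(4t^4+4t^3+96t^2+44t+572) + (-16t^3-104t^2-296t-1144)
  4t^4+4t^3+96t^2+44t+572 = (-(1/4)t+11/8)(-16t^3-104t^2-296t-1144) + (165t^2+165t+2145)
  -16t^3-104t^2-296t-1144 = (-(16/165)t-8/15)(165t^2+165t+2145) + (0)
Last nonzero remainder: 165t^2+165t+2145. Dividing through by 165 gives the monic gcd t^2+t+13.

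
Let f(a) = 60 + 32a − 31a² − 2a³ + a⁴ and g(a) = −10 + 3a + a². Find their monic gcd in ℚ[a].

By polynomial division,
  a⁴ − 2a³ − 31a² + 32a + 60 = (a² − 5a − 6)(a² + 3a − 10) + (0)
The last nonzero remainder a² + 3a − 10 is already monic.

−10 + 3a + a²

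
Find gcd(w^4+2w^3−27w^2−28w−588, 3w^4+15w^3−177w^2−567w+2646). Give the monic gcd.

w^2+w−42

Euclidean algorithm in ℚ[w]:
  w^4+2w^3−27w^2−28w−588 = (1/3)(3w^4+15w^3−177w^2−567w+2646) + (−3w^3+32w^2+161w−1470)
  3w^4+15w^3−177w^2−567w+2646 = (−w−47/3)(−3w^3+32w^2+161w−1470) + ((1456/3)w^2+(1456/3)w−20384)
  −3w^3+32w^2+161w−1470 = (−(9/1456)w+15/208)((1456/3)w^2+(1456/3)w−20384) + (0)
Last nonzero remainder: (1456/3)w^2+(1456/3)w−20384. Dividing through by 1456/3 gives the monic gcd w^2+w−42.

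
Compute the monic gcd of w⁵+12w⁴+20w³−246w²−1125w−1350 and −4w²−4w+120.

Repeated division with remainder:
  w⁵+12w⁴+20w³−246w²−1125w−1350 = (−(1/4)w³−(11/4)w²−(39/4)w−45/4)(−4w²−4w+120) + (0)
Last nonzero remainder: −4w²−4w+120. Dividing through by −4 gives the monic gcd w²+w−30.

w²+w−30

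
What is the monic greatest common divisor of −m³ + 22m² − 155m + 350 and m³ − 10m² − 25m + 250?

Repeated division with remainder:
  −m³ + 22m² − 155m + 350 = (−1)(m³ − 10m² − 25m + 250) + (12m² − 180m + 600)
  m³ − 10m² − 25m + 250 = ((1/12)m + 5/12)(12m² − 180m + 600) + (0)
Last nonzero remainder: 12m² − 180m + 600. Dividing through by 12 gives the monic gcd m² − 15m + 50.

m² − 15m + 50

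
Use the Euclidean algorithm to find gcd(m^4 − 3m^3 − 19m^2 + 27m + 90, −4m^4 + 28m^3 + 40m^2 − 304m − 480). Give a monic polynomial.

m^2 − 3m − 10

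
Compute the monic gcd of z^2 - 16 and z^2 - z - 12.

By polynomial division,
  z^2 - 16 = (z^2 - z - 12) + (z - 4)
  z^2 - z - 12 = (z + 3)(z - 4) + (0)
The last nonzero remainder z - 4 is already monic.

z - 4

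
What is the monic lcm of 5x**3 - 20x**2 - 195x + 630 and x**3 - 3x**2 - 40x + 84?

Apply the Euclidean algorithm:
  5x**3 - 20x**2 - 195x + 630 = (5)(x**3 - 3x**2 - 40x + 84) + (-5x**2 + 5x + 210)
  x**3 - 3x**2 - 40x + 84 = (-(1/5)x + 2/5)(-5x**2 + 5x + 210) + (0)
Last nonzero remainder: -5x**2 + 5x + 210. Dividing through by -5 gives the monic gcd x**2 - x - 42.
Then lcm(f, g) = f·g / gcd(f, g); expanding and making the result monic gives the answer.

x**4 - 6x**3 - 31x**2 + 204x - 252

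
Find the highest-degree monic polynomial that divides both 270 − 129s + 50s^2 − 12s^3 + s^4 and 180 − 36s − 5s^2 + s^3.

Euclidean algorithm in ℚ[s]:
  s^4 − 12s^3 + 50s^2 − 129s + 270 = (s − 7)(s^3 − 5s^2 − 36s + 180) + (51s^2 − 561s + 1530)
  s^3 − 5s^2 − 36s + 180 = ((1/51)s + 2/17)(51s^2 − 561s + 1530) + (0)
Last nonzero remainder: 51s^2 − 561s + 1530. Dividing through by 51 gives the monic gcd s^2 − 11s + 30.

30 − 11s + s^2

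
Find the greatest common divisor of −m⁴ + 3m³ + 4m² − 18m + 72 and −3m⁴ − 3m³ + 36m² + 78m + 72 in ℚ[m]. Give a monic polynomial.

m² − m − 12

By polynomial division,
  −m⁴ + 3m³ + 4m² − 18m + 72 = (1/3)(−3m⁴ − 3m³ + 36m² + 78m + 72) + (4m³ − 8m² − 44m + 48)
  −3m⁴ − 3m³ + 36m² + 78m + 72 = (−(3/4)m − 9/4)(4m³ − 8m² − 44m + 48) + (−15m² + 15m + 180)
  4m³ − 8m² − 44m + 48 = (−(4/15)m + 4/15)(−15m² + 15m + 180) + (0)
Last nonzero remainder: −15m² + 15m + 180. Dividing through by −15 gives the monic gcd m² − m − 12.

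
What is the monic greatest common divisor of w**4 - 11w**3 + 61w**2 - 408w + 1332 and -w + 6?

w - 6

By polynomial division,
  w**4 - 11w**3 + 61w**2 - 408w + 1332 = (-w**3 + 5w**2 - 31w + 222)(-w + 6) + (0)
Last nonzero remainder: -w + 6. Dividing through by -1 gives the monic gcd w - 6.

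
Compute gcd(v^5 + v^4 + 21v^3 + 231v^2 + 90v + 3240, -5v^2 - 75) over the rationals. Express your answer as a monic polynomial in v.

By polynomial division,
  v^5 + v^4 + 21v^3 + 231v^2 + 90v + 3240 = (-(1/5)v^3 - (1/5)v^2 - (6/5)v - 216/5)(-5v^2 - 75) + (0)
Last nonzero remainder: -5v^2 - 75. Dividing through by -5 gives the monic gcd v^2 + 15.

v^2 + 15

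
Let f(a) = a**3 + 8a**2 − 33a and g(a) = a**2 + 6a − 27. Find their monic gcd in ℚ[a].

Repeated division with remainder:
  a**3 + 8a**2 − 33a = (a + 2)(a**2 + 6a − 27) + (−18a + 54)
  a**2 + 6a − 27 = (−(1/18)a − 1/2)(−18a + 54) + (0)
Last nonzero remainder: −18a + 54. Dividing through by −18 gives the monic gcd a − 3.

a − 3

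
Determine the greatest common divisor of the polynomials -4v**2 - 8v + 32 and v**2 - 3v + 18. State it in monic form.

1

By polynomial division,
  -4v**2 - 8v + 32 = (-4)(v**2 - 3v + 18) + (-20v + 104)
  v**2 - 3v + 18 = (-(1/20)v - 11/100)(-20v + 104) + (736/25)
  -20v + 104 = (-(125/184)v + 325/92)(736/25) + (0)
The last nonzero remainder is the constant 736/25, so the polynomials are coprime and gcd = 1.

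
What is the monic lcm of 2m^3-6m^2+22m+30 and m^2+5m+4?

Euclidean algorithm in ℚ[m]:
  2m^3-6m^2+22m+30 = (2m-16)(m^2+5m+4) + (94m+94)
  m^2+5m+4 = ((1/94)m+2/47)(94m+94) + (0)
Last nonzero remainder: 94m+94. Dividing through by 94 gives the monic gcd m+1.
Then lcm(f, g) = f·g / gcd(f, g); expanding and making the result monic gives the answer.

m^4+m^3-m^2+59m+60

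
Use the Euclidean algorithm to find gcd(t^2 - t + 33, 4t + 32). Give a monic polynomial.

Repeated division with remainder:
  t^2 - t + 33 = ((1/4)t - 9/4)(4t + 32) + (105)
  4t + 32 = ((4/105)t + 32/105)(105) + (0)
The last nonzero remainder is the constant 105, so the polynomials are coprime and gcd = 1.

1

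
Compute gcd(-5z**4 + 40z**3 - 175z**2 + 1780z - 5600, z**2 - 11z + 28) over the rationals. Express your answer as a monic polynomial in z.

z**2 - 11z + 28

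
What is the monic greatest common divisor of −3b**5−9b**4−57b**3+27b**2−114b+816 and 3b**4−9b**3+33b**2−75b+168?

Repeated division with remainder:
  −3b**5−9b**4−57b**3+27b**2−114b+816 = (−b−6)(3b**4−9b**3+33b**2−75b+168) + (−78b**3+150b**2−396b+1824)
  3b**4−9b**3+33b**2−75b+168 = (−(1/26)b+7/169)(−78b**3+150b**2−396b+1824) + ((1953/169)b**2+(1953/169)b+15624/169)
  −78b**3+150b**2−396b+1824 = (−(4394/651)b+12844/651)((1953/169)b**2+(1953/169)b+15624/169) + (0)
Last nonzero remainder: (1953/169)b**2+(1953/169)b+15624/169. Dividing through by 1953/169 gives the monic gcd b**2+b+8.

b**2+b+8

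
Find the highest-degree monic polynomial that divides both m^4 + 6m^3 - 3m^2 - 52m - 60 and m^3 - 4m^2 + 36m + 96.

Euclidean algorithm in ℚ[m]:
  m^4 + 6m^3 - 3m^2 - 52m - 60 = (m + 10)(m^3 - 4m^2 + 36m + 96) + (m^2 - 508m - 1020)
  m^3 - 4m^2 + 36m + 96 = (m + 504)(m^2 - 508m - 1020) + (257088m + 514176)
  m^2 - 508m - 1020 = ((1/257088)m - 85/42848)(257088m + 514176) + (0)
Last nonzero remainder: 257088m + 514176. Dividing through by 257088 gives the monic gcd m + 2.

m + 2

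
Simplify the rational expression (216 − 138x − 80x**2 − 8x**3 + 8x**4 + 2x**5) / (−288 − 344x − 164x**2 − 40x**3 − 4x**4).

Repeated division with remainder:
  2x**5 + 8x**4 − 8x**3 − 80x**2 − 138x + 216 = (−(1/2)x + 3)(−4x**4 − 40x**3 − 164x**2 − 344x − 288) + (30x**3 + 240x**2 + 750x + 1080)
  −4x**4 − 40x**3 − 164x**2 − 344x − 288 = (−(2/15)x − 4/15)(30x**3 + 240x**2 + 750x + 1080) + (0)
Last nonzero remainder: 30x**3 + 240x**2 + 750x + 1080. Dividing through by 30 gives the monic gcd x**3 + 8x**2 + 25x + 36.
Cancel x**3 + 8x**2 + 25x + 36 from numerator and denominator to get the reduced form.

(−3 + 4x − x**2)/(4 + 2x)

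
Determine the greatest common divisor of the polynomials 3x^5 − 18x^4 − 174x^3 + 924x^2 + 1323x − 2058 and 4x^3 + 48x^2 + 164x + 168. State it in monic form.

x^2 + 9x + 14

By polynomial division,
  3x^5 − 18x^4 − 174x^3 + 924x^2 + 1323x − 2058 = ((3/4)x^2 − (27/2)x + 351/4)(4x^3 + 48x^2 + 164x + 168) + (−1200x^2 − 10800x − 16800)
  4x^3 + 48x^2 + 164x + 168 = (−(1/300)x − 1/100)(−1200x^2 − 10800x − 16800) + (0)
Last nonzero remainder: −1200x^2 − 10800x − 16800. Dividing through by −1200 gives the monic gcd x^2 + 9x + 14.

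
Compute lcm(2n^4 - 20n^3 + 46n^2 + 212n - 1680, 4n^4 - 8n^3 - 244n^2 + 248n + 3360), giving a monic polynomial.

By polynomial division,
  2n^4 - 20n^3 + 46n^2 + 212n - 1680 = (1/2)(4n^4 - 8n^3 - 244n^2 + 248n + 3360) + (-16n^3 + 168n^2 + 88n - 3360)
  4n^4 - 8n^3 - 244n^2 + 248n + 3360 = (-(1/4)n - 17/8)(-16n^3 + 168n^2 + 88n - 3360) + (135n^2 - 405n - 3780)
  -16n^3 + 168n^2 + 88n - 3360 = (-(16/135)n + 8/9)(135n^2 - 405n - 3780) + (0)
Last nonzero remainder: 135n^2 - 405n - 3780. Dividing through by 135 gives the monic gcd n^2 - 3n - 28.
Then lcm(f, g) = f·g / gcd(f, g); expanding and making the result monic gives the answer.

n^6 - 9n^5 - 17n^4 + 429n^3 - 1424n^2 - 4020n + 25200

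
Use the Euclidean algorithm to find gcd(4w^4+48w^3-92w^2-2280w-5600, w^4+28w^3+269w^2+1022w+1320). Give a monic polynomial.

By polynomial division,
  4w^4+48w^3-92w^2-2280w-5600 = (4)(w^4+28w^3+269w^2+1022w+1320) + (-64w^3-1168w^2-6368w-10880)
  w^4+28w^3+269w^2+1022w+1320 = (-(1/64)w-39/256)(-64w^3-1168w^2-6368w-10880) + (-(135/16)w^2-(945/8)w-675/2)
  -64w^3-1168w^2-6368w-10880 = ((1024/135)w+4352/135)(-(135/16)w^2-(945/8)w-675/2) + (0)
Last nonzero remainder: -(135/16)w^2-(945/8)w-675/2. Dividing through by -135/16 gives the monic gcd w^2+14w+40.

w^2+14w+40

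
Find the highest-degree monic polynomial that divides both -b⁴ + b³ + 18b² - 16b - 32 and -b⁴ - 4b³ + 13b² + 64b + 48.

b³ + b² - 16b - 16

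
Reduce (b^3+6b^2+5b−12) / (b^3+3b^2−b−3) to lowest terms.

(b+4)/(b+1)

Repeated division with remainder:
  b^3+6b^2+5b−12 = (b^3+3b^2−b−3) + (3b^2+6b−9)
  b^3+3b^2−b−3 = ((1/3)b+1/3)(3b^2+6b−9) + (0)
Last nonzero remainder: 3b^2+6b−9. Dividing through by 3 gives the monic gcd b^2+2b−3.
Cancel b^2+2b−3 from numerator and denominator to get the reduced form.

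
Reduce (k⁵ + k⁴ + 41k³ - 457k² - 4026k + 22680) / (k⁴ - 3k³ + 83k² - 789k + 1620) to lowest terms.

(k² + k - 42)/(k - 3)

Repeated division with remainder:
  k⁵ + k⁴ + 41k³ - 457k² - 4026k + 22680 = (k + 4)(k⁴ - 3k³ + 83k² - 789k + 1620) + (-30k³ - 2490k + 16200)
  k⁴ - 3k³ + 83k² - 789k + 1620 = (-(1/30)k + 1/10)(-30k³ - 2490k + 16200) + (0)
Last nonzero remainder: -30k³ - 2490k + 16200. Dividing through by -30 gives the monic gcd k³ + 83k - 540.
Cancel k³ + 83k - 540 from numerator and denominator to get the reduced form.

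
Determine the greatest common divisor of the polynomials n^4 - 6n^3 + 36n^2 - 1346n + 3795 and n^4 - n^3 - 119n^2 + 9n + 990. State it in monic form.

n^2 - 14n + 33

By polynomial division,
  n^4 - 6n^3 + 36n^2 - 1346n + 3795 = (n^4 - n^3 - 119n^2 + 9n + 990) + (-5n^3 + 155n^2 - 1355n + 2805)
  n^4 - n^3 - 119n^2 + 9n + 990 = (-(1/5)n - 6)(-5n^3 + 155n^2 - 1355n + 2805) + (540n^2 - 7560n + 17820)
  -5n^3 + 155n^2 - 1355n + 2805 = (-(1/108)n + 17/108)(540n^2 - 7560n + 17820) + (0)
Last nonzero remainder: 540n^2 - 7560n + 17820. Dividing through by 540 gives the monic gcd n^2 - 14n + 33.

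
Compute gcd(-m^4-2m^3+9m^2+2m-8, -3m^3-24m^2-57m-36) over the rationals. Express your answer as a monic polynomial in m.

By polynomial division,
  -m^4-2m^3+9m^2+2m-8 = ((1/3)m-2)(-3m^3-24m^2-57m-36) + (-20m^2-100m-80)
  -3m^3-24m^2-57m-36 = ((3/20)m+9/20)(-20m^2-100m-80) + (0)
Last nonzero remainder: -20m^2-100m-80. Dividing through by -20 gives the monic gcd m^2+5m+4.

m^2+5m+4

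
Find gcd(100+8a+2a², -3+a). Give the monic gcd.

1

Repeated division with remainder:
  2a²+8a+100 = (2a+14)(a-3) + (142)
  a-3 = ((1/142)a-3/142)(142) + (0)
The last nonzero remainder is the constant 142, so the polynomials are coprime and gcd = 1.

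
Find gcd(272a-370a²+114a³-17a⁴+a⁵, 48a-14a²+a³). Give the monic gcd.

Apply the Euclidean algorithm:
  a⁵-17a⁴+114a³-370a²+272a = (a²-3a+24)(a³-14a²+48a) + (110a²-880a)
  a³-14a²+48a = ((1/110)a-3/55)(110a²-880a) + (0)
Last nonzero remainder: 110a²-880a. Dividing through by 110 gives the monic gcd a²-8a.

-8a+a²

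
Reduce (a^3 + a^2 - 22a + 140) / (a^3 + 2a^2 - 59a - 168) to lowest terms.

(a^2 - 6a + 20)/(a^2 - 5a - 24)

Repeated division with remainder:
  a^3 + a^2 - 22a + 140 = (a^3 + 2a^2 - 59a - 168) + (-a^2 + 37a + 308)
  a^3 + 2a^2 - 59a - 168 = (-a - 39)(-a^2 + 37a + 308) + (1692a + 11844)
  -a^2 + 37a + 308 = (-(1/1692)a + 11/423)(1692a + 11844) + (0)
Last nonzero remainder: 1692a + 11844. Dividing through by 1692 gives the monic gcd a + 7.
Cancel a + 7 from numerator and denominator to get the reduced form.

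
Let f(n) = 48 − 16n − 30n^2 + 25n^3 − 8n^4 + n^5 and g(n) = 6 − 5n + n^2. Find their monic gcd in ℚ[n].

Repeated division with remainder:
  n^5 − 8n^4 + 25n^3 − 30n^2 − 16n + 48 = (n^3 − 3n^2 + 4n + 8)(n^2 − 5n + 6) + (0)
The last nonzero remainder n^2 − 5n + 6 is already monic.

6 − 5n + n^2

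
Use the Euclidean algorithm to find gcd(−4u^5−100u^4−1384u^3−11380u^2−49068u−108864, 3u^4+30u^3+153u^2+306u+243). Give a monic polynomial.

u^2+7u+27

Repeated division with remainder:
  −4u^5−100u^4−1384u^3−11380u^2−49068u−108864 = (−(4/3)u−20)(3u^4+30u^3+153u^2+306u+243) + (−580u^3−7912u^2−42624u−104004)
  3u^4+30u^3+153u^2+306u+243 = (−(3/580)u+396/21025)(−580u^3−7912u^2−42624u−104004) + ((1714617/21025)u^2+(12002319/21025)u+46294659/21025)
  −580u^3−7912u^2−42624u−104004 = (−(12194500/1714617)u−8998700/190513)((1714617/21025)u^2+(12002319/21025)u+46294659/21025) + (0)
Last nonzero remainder: (1714617/21025)u^2+(12002319/21025)u+46294659/21025. Dividing through by 1714617/21025 gives the monic gcd u^2+7u+27.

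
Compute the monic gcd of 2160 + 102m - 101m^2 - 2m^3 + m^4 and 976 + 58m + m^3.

8 + m

Repeated division with remainder:
  m^4 - 2m^3 - 101m^2 + 102m + 2160 = (m - 2)(m^3 + 58m + 976) + (-159m^2 - 758m + 4112)
  m^3 + 58m + 976 = (-(1/159)m + 758/25281)(-159m^2 - 758m + 4112) + ((2694670/25281)m + 21557360/25281)
  -159m^2 - 758m + 4112 = (-(4019679/2694670)m + 6497217/1347335)((2694670/25281)m + 21557360/25281) + (0)
Last nonzero remainder: (2694670/25281)m + 21557360/25281. Dividing through by 2694670/25281 gives the monic gcd m + 8.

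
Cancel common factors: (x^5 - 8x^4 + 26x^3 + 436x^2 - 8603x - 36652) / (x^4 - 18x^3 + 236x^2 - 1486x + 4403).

(x^3 - 93x - 308)/(x^2 - 10x + 37)

Apply the Euclidean algorithm:
  x^5 - 8x^4 + 26x^3 + 436x^2 - 8603x - 36652 = (x + 10)(x^4 - 18x^3 + 236x^2 - 1486x + 4403) + (-30x^3 - 438x^2 + 1854x - 80682)
  x^4 - 18x^3 + 236x^2 - 1486x + 4403 = (-(1/30)x + 163/150)(-30x^3 - 438x^2 + 1854x - 80682) + ((19344/25)x^2 - (154752/25)x + 2301936/25)
  -30x^3 - 438x^2 + 1854x - 80682 = (-(125/3224)x - 2825/3224)((19344/25)x^2 - (154752/25)x + 2301936/25) + (0)
Last nonzero remainder: (19344/25)x^2 - (154752/25)x + 2301936/25. Dividing through by 19344/25 gives the monic gcd x^2 - 8x + 119.
Cancel x^2 - 8x + 119 from numerator and denominator to get the reduced form.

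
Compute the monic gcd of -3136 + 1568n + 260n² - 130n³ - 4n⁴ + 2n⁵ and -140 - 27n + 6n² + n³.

28 + 11n + n²

Apply the Euclidean algorithm:
  2n⁵ - 4n⁴ - 130n³ + 260n² + 1568n - 3136 = (2n² - 16n + 20)(n³ + 6n² - 27n - 140) + (-12n² - 132n - 336)
  n³ + 6n² - 27n - 140 = (-(1/12)n + 5/12)(-12n² - 132n - 336) + (0)
Last nonzero remainder: -12n² - 132n - 336. Dividing through by -12 gives the monic gcd n² + 11n + 28.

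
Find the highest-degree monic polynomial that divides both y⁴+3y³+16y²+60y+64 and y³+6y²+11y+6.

y+2

Repeated division with remainder:
  y⁴+3y³+16y²+60y+64 = (y-3)(y³+6y²+11y+6) + (23y²+87y+82)
  y³+6y²+11y+6 = ((1/23)y+51/529)(23y²+87y+82) + (-(504/529)y-1008/529)
  23y²+87y+82 = (-(12167/504)y-21689/504)(-(504/529)y-1008/529) + (0)
Last nonzero remainder: -(504/529)y-1008/529. Dividing through by -504/529 gives the monic gcd y+2.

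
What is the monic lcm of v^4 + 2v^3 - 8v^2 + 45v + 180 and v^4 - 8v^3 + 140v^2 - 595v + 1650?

Euclidean algorithm in ℚ[v]:
  v^4 + 2v^3 - 8v^2 + 45v + 180 = (v^4 - 8v^3 + 140v^2 - 595v + 1650) + (10v^3 - 148v^2 + 640v - 1470)
  v^4 - 8v^3 + 140v^2 - 595v + 1650 = ((1/10)v + 17/25)(10v^3 - 148v^2 + 640v - 1470) + ((4416/25)v^2 - (4416/5)v + 13248/5)
  10v^3 - 148v^2 + 640v - 1470 = ((125/2208)v - 1225/2208)((4416/25)v^2 - (4416/5)v + 13248/5) + (0)
Last nonzero remainder: (4416/25)v^2 - (4416/5)v + 13248/5. Dividing through by 4416/25 gives the monic gcd v^2 - 5v + 15.
Then lcm(f, g) = f·g / gcd(f, g); expanding and making the result monic gives the answer.

v^6 - v^5 + 96v^4 + 289v^3 - 835v^2 + 4410v + 19800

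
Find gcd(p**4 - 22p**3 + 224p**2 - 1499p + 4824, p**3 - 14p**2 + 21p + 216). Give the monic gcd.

By polynomial division,
  p**4 - 22p**3 + 224p**2 - 1499p + 4824 = (p - 8)(p**3 - 14p**2 + 21p + 216) + (91p**2 - 1547p + 6552)
  p**3 - 14p**2 + 21p + 216 = ((1/91)p + 3/91)(91p**2 - 1547p + 6552) + (0)
Last nonzero remainder: 91p**2 - 1547p + 6552. Dividing through by 91 gives the monic gcd p**2 - 17p + 72.

p**2 - 17p + 72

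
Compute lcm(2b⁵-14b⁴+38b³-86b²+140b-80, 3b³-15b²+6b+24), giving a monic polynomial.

b⁶-6b⁵+12b⁴-24b³+27b²+30b-40

Euclidean algorithm in ℚ[b]:
  2b⁵-14b⁴+38b³-86b²+140b-80 = ((2/3)b²-(4/3)b+14/3)(3b³-15b²+6b+24) + (-24b²+144b-192)
  3b³-15b²+6b+24 = (-(1/8)b-1/8)(-24b²+144b-192) + (0)
Last nonzero remainder: -24b²+144b-192. Dividing through by -24 gives the monic gcd b²-6b+8.
Then lcm(f, g) = f·g / gcd(f, g); expanding and making the result monic gives the answer.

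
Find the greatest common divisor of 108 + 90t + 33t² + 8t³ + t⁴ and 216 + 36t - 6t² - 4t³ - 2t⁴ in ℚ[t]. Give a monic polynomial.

By polynomial division,
  t⁴ + 8t³ + 33t² + 90t + 108 = (-1/2)(-2t⁴ - 4t³ - 6t² + 36t + 216) + (6t³ + 30t² + 108t + 216)
  -2t⁴ - 4t³ - 6t² + 36t + 216 = (-(1/3)t + 1)(6t³ + 30t² + 108t + 216) + (0)
Last nonzero remainder: 6t³ + 30t² + 108t + 216. Dividing through by 6 gives the monic gcd t³ + 5t² + 18t + 36.

36 + 18t + 5t² + t³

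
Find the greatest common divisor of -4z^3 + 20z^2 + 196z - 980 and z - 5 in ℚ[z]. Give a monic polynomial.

By polynomial division,
  -4z^3 + 20z^2 + 196z - 980 = (-4z^2 + 196)(z - 5) + (0)
The last nonzero remainder z - 5 is already monic.

z - 5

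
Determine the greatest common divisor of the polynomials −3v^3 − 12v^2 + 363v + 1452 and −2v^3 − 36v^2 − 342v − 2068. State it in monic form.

Euclidean algorithm in ℚ[v]:
  −3v^3 − 12v^2 + 363v + 1452 = (3/2)(−2v^3 − 36v^2 − 342v − 2068) + (42v^2 + 876v + 4554)
  −2v^3 − 36v^2 − 342v − 2068 = (−(1/21)v + 20/147)(42v^2 + 876v + 4554) + (−(11972/49)v − 131692/49)
  42v^2 + 876v + 4554 = (−(1029/5986)v − 10143/5986)(−(11972/49)v − 131692/49) + (0)
Last nonzero remainder: −(11972/49)v − 131692/49. Dividing through by −11972/49 gives the monic gcd v + 11.

v + 11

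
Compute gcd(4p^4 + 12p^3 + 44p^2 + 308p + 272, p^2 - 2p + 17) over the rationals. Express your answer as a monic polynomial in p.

Repeated division with remainder:
  4p^4 + 12p^3 + 44p^2 + 308p + 272 = (4p^2 + 20p + 16)(p^2 - 2p + 17) + (0)
The last nonzero remainder p^2 - 2p + 17 is already monic.

p^2 - 2p + 17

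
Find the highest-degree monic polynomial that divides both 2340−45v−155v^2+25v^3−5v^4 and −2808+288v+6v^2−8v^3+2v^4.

39−4v+v^2

Apply the Euclidean algorithm:
  −5v^4+25v^3−155v^2−45v+2340 = (−5/2)(2v^4−8v^3+6v^2+288v−2808) + (5v^3−140v^2+675v−4680)
  2v^4−8v^3+6v^2+288v−2808 = ((2/5)v+48/5)(5v^3−140v^2+675v−4680) + (1080v^2−4320v+42120)
  5v^3−140v^2+675v−4680 = ((1/216)v−1/9)(1080v^2−4320v+42120) + (0)
Last nonzero remainder: 1080v^2−4320v+42120. Dividing through by 1080 gives the monic gcd v^2−4v+39.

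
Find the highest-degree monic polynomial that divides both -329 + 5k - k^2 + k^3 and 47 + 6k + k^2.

47 + 6k + k^2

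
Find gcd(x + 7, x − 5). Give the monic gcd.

1

Euclidean algorithm in ℚ[x]:
  x + 7 = (x − 5) + (12)
  x − 5 = ((1/12)x − 5/12)(12) + (0)
The last nonzero remainder is the constant 12, so the polynomials are coprime and gcd = 1.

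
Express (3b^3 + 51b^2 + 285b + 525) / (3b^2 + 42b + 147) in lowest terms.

Apply the Euclidean algorithm:
  3b^3 + 51b^2 + 285b + 525 = (b + 3)(3b^2 + 42b + 147) + (12b + 84)
  3b^2 + 42b + 147 = ((1/4)b + 7/4)(12b + 84) + (0)
Last nonzero remainder: 12b + 84. Dividing through by 12 gives the monic gcd b + 7.
Cancel b + 7 from numerator and denominator to get the reduced form.

(b^2 + 10b + 25)/(b + 7)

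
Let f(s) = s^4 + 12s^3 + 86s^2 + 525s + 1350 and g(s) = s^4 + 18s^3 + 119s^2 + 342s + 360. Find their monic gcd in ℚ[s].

s^2 + 11s + 30

Euclidean algorithm in ℚ[s]:
  s^4 + 12s^3 + 86s^2 + 525s + 1350 = (s^4 + 18s^3 + 119s^2 + 342s + 360) + (-6s^3 - 33s^2 + 183s + 990)
  s^4 + 18s^3 + 119s^2 + 342s + 360 = (-(1/6)s - 25/12)(-6s^3 - 33s^2 + 183s + 990) + ((323/4)s^2 + (3553/4)s + 4845/2)
  -6s^3 - 33s^2 + 183s + 990 = (-(24/323)s + 132/323)((323/4)s^2 + (3553/4)s + 4845/2) + (0)
Last nonzero remainder: (323/4)s^2 + (3553/4)s + 4845/2. Dividing through by 323/4 gives the monic gcd s^2 + 11s + 30.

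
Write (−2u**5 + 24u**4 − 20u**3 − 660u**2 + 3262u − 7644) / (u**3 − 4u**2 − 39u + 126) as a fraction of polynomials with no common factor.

(−2u**3 + 22u**2 − 82u + 182)/(u − 3)

Apply the Euclidean algorithm:
  −2u**5 + 24u**4 − 20u**3 − 660u**2 + 3262u − 7644 = (−2u**2 + 16u − 34)(u**3 − 4u**2 − 39u + 126) + (80u**2 − 80u − 3360)
  u**3 − 4u**2 − 39u + 126 = ((1/80)u − 3/80)(80u**2 − 80u − 3360) + (0)
Last nonzero remainder: 80u**2 − 80u − 3360. Dividing through by 80 gives the monic gcd u**2 − u − 42.
Cancel u**2 − u − 42 from numerator and denominator to get the reduced form.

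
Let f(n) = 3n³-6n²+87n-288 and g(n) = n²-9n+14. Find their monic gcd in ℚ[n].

Repeated division with remainder:
  3n³-6n²+87n-288 = (3n+21)(n²-9n+14) + (234n-582)
  n²-9n+14 = ((1/234)n-127/4563)(234n-582) + (-3344/1521)
  234n-582 = (-(177957/1672)n+442611/1672)(-3344/1521) + (0)
The last nonzero remainder is the constant -3344/1521, so the polynomials are coprime and gcd = 1.

1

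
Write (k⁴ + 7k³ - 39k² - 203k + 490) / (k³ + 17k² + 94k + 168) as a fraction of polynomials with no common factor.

Apply the Euclidean algorithm:
  k⁴ + 7k³ - 39k² - 203k + 490 = (k - 10)(k³ + 17k² + 94k + 168) + (37k² + 569k + 2170)
  k³ + 17k² + 94k + 168 = ((1/37)k + 60/1369)(37k² + 569k + 2170) + ((14256/1369)k + 99792/1369)
  37k² + 569k + 2170 = ((50653/14256)k + 212195/7128)((14256/1369)k + 99792/1369) + (0)
Last nonzero remainder: (14256/1369)k + 99792/1369. Dividing through by 14256/1369 gives the monic gcd k + 7.
Cancel k + 7 from numerator and denominator to get the reduced form.

(k³ - 39k + 70)/(k² + 10k + 24)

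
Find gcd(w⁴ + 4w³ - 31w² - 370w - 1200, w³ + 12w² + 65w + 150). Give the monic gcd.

By polynomial division,
  w⁴ + 4w³ - 31w² - 370w - 1200 = (w - 8)(w³ + 12w² + 65w + 150) + (0)
The last nonzero remainder w³ + 12w² + 65w + 150 is already monic.

w³ + 12w² + 65w + 150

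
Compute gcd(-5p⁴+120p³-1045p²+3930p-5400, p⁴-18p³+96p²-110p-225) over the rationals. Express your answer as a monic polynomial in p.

p²-14p+45

Repeated division with remainder:
  -5p⁴+120p³-1045p²+3930p-5400 = (-5)(p⁴-18p³+96p²-110p-225) + (30p³-565p²+3380p-6525)
  p⁴-18p³+96p²-110p-225 = ((1/30)p+1/36)(30p³-565p²+3380p-6525) + (-(35/36)p²+(245/18)p-175/4)
  30p³-565p²+3380p-6525 = (-(216/7)p+1044/7)(-(35/36)p²+(245/18)p-175/4) + (0)
Last nonzero remainder: -(35/36)p²+(245/18)p-175/4. Dividing through by -35/36 gives the monic gcd p²-14p+45.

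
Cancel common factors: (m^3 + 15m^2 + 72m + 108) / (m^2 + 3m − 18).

(m^2 + 9m + 18)/(m − 3)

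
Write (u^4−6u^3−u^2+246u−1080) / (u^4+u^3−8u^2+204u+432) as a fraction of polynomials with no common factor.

Apply the Euclidean algorithm:
  u^4−6u^3−u^2+246u−1080 = (u^4+u^3−8u^2+204u+432) + (−7u^3+7u^2+42u−1512)
  u^4+u^3−8u^2+204u+432 = (−(1/7)u−2/7)(−7u^3+7u^2+42u−1512) + (0)
Last nonzero remainder: −7u^3+7u^2+42u−1512. Dividing through by −7 gives the monic gcd u^3−u^2−6u+216.
Cancel u^3−u^2−6u+216 from numerator and denominator to get the reduced form.

(u−5)/(u+2)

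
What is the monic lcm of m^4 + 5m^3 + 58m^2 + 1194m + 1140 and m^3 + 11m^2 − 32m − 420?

m^6 + 6m^5 + 21m^4 + 1042m^3 − 102m^2 − 49008m − 47880

By polynomial division,
  m^4 + 5m^3 + 58m^2 + 1194m + 1140 = (m − 6)(m^3 + 11m^2 − 32m − 420) + (156m^2 + 1422m − 1380)
  m^3 + 11m^2 − 32m − 420 = ((1/156)m + 49/4056)(156m^2 + 1422m − 1380) + (−(27265/676)m − 136325/338)
  156m^2 + 1422m − 1380 = (−(105456/27265)m + 93288/27265)(−(27265/676)m − 136325/338) + (0)
Last nonzero remainder: −(27265/676)m − 136325/338. Dividing through by −27265/676 gives the monic gcd m + 10.
Then lcm(f, g) = f·g / gcd(f, g); expanding and making the result monic gives the answer.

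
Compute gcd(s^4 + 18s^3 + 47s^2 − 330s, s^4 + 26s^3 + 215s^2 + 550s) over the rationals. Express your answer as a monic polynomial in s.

s^3 + 21s^2 + 110s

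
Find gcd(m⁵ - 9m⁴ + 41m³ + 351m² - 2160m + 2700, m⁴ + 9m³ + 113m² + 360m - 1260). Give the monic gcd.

m² + 4m - 12

Apply the Euclidean algorithm:
  m⁵ - 9m⁴ + 41m³ + 351m² - 2160m + 2700 = (m - 18)(m⁴ + 9m³ + 113m² + 360m - 1260) + (90m³ + 2025m² + 5580m - 19980)
  m⁴ + 9m³ + 113m² + 360m - 1260 = ((1/90)m - 3/20)(90m³ + 2025m² + 5580m - 19980) + ((1419/4)m² + 1419m - 4257)
  90m³ + 2025m² + 5580m - 19980 = ((120/473)m + 2220/473)((1419/4)m² + 1419m - 4257) + (0)
Last nonzero remainder: (1419/4)m² + 1419m - 4257. Dividing through by 1419/4 gives the monic gcd m² + 4m - 12.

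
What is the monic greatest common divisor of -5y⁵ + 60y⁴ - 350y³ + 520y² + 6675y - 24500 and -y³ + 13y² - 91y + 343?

Euclidean algorithm in ℚ[y]:
  -5y⁵ + 60y⁴ - 350y³ + 520y² + 6675y - 24500 = (5y² + 5y - 40)(-y³ + 13y² - 91y + 343) + (-220y² + 1320y - 10780)
  -y³ + 13y² - 91y + 343 = ((1/220)y - 7/220)(-220y² + 1320y - 10780) + (0)
Last nonzero remainder: -220y² + 1320y - 10780. Dividing through by -220 gives the monic gcd y² - 6y + 49.

y² - 6y + 49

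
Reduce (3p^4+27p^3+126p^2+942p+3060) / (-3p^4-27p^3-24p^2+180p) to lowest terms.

Repeated division with remainder:
  3p^4+27p^3+126p^2+942p+3060 = (-1)(-3p^4-27p^3-24p^2+180p) + (102p^2+1122p+3060)
  -3p^4-27p^3-24p^2+180p = (-(1/34)p^2+(1/17)p)(102p^2+1122p+3060) + (0)
Last nonzero remainder: 102p^2+1122p+3060. Dividing through by 102 gives the monic gcd p^2+11p+30.
Cancel p^2+11p+30 from numerator and denominator to get the reduced form.

(-p^2+2p-34)/(p^2-2p)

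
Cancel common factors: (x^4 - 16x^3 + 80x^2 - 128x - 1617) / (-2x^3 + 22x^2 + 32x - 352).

(-x^3 + 5x^2 - 25x - 147)/(2x^2 - 32)

Repeated division with remainder:
  x^4 - 16x^3 + 80x^2 - 128x - 1617 = (-(1/2)x + 5/2)(-2x^3 + 22x^2 + 32x - 352) + (41x^2 - 384x - 737)
  -2x^3 + 22x^2 + 32x - 352 = (-(2/41)x + 134/1681)(41x^2 - 384x - 737) + ((44814/1681)x - 492954/1681)
  41x^2 - 384x - 737 = ((68921/44814)x + 112627/44814)((44814/1681)x - 492954/1681) + (0)
Last nonzero remainder: (44814/1681)x - 492954/1681. Dividing through by 44814/1681 gives the monic gcd x - 11.
Cancel x - 11 from numerator and denominator to get the reduced form.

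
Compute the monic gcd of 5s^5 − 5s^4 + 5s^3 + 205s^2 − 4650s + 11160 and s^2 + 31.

s^2 + 31

By polynomial division,
  5s^5 − 5s^4 + 5s^3 + 205s^2 − 4650s + 11160 = (5s^3 − 5s^2 − 150s + 360)(s^2 + 31) + (0)
The last nonzero remainder s^2 + 31 is already monic.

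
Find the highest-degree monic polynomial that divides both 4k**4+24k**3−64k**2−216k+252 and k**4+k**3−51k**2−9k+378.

k**3+7k**2−9k−63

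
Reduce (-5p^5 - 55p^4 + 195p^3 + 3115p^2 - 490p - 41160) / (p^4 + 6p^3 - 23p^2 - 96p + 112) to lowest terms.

Euclidean algorithm in ℚ[p]:
  -5p^5 - 55p^4 + 195p^3 + 3115p^2 - 490p - 41160 = (-5p - 25)(p^4 + 6p^3 - 23p^2 - 96p + 112) + (230p^3 + 2060p^2 - 2330p - 38360)
  p^4 + 6p^3 - 23p^2 - 96p + 112 = ((1/230)p - 34/2645)(230p^3 + 2060p^2 - 2330p - 38360) + ((7200/529)p^2 + (21600/529)p - 201600/529)
  230p^3 + 2060p^2 - 2330p - 38360 = ((12167/720)p + 72473/720)((7200/529)p^2 + (21600/529)p - 201600/529) + (0)
Last nonzero remainder: (7200/529)p^2 + (21600/529)p - 201600/529. Dividing through by 7200/529 gives the monic gcd p^2 + 3p - 28.
Cancel p^2 + 3p - 28 from numerator and denominator to get the reduced form.

(-5p^3 - 40p^2 + 175p + 1470)/(p^2 + 3p - 4)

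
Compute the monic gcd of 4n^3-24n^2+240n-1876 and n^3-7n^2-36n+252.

n-7

Repeated division with remainder:
  4n^3-24n^2+240n-1876 = (4)(n^3-7n^2-36n+252) + (4n^2+384n-2884)
  n^3-7n^2-36n+252 = ((1/4)n-103/4)(4n^2+384n-2884) + (10573n-74011)
  4n^2+384n-2884 = ((4/10573)n+412/10573)(10573n-74011) + (0)
Last nonzero remainder: 10573n-74011. Dividing through by 10573 gives the monic gcd n-7.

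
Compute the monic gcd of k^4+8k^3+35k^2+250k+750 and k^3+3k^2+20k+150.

Euclidean algorithm in ℚ[k]:
  k^4+8k^3+35k^2+250k+750 = (k+5)(k^3+3k^2+20k+150) + (0)
The last nonzero remainder k^3+3k^2+20k+150 is already monic.

k^3+3k^2+20k+150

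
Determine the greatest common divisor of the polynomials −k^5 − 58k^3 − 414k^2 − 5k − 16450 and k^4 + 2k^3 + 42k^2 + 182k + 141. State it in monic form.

Euclidean algorithm in ℚ[k]:
  −k^5 − 58k^3 − 414k^2 − 5k − 16450 = (−k + 2)(k^4 + 2k^3 + 42k^2 + 182k + 141) + (−20k^3 − 316k^2 − 228k − 16732)
  k^4 + 2k^3 + 42k^2 + 182k + 141 = (−(1/20)k + 69/100)(−20k^3 − 316k^2 − 228k − 16732) + ((6216/25)k^2 − (12432/25)k + 292152/25)
  −20k^3 − 316k^2 − 228k − 16732 = (−(125/1554)k − 2225/1554)((6216/25)k^2 − (12432/25)k + 292152/25) + (0)
Last nonzero remainder: (6216/25)k^2 − (12432/25)k + 292152/25. Dividing through by 6216/25 gives the monic gcd k^2 − 2k + 47.

k^2 − 2k + 47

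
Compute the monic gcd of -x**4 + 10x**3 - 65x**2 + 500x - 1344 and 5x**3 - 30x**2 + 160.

Euclidean algorithm in ℚ[x]:
  -x**4 + 10x**3 - 65x**2 + 500x - 1344 = (-(1/5)x + 4/5)(5x**3 - 30x**2 + 160) + (-41x**2 + 532x - 1472)
  5x**3 - 30x**2 + 160 = (-(5/41)x - 1430/1681)(-41x**2 + 532x - 1472) + ((459000/1681)x - 1836000/1681)
  -41x**2 + 532x - 1472 = (-(68921/459000)x + 77326/57375)((459000/1681)x - 1836000/1681) + (0)
Last nonzero remainder: (459000/1681)x - 1836000/1681. Dividing through by 459000/1681 gives the monic gcd x - 4.

x - 4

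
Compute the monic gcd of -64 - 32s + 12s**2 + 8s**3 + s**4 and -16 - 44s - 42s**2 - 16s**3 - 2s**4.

Repeated division with remainder:
  s**4 + 8s**3 + 12s**2 - 32s - 64 = (-1/2)(-2s**4 - 16s**3 - 42s**2 - 44s - 16) + (-9s**2 - 54s - 72)
  -2s**4 - 16s**3 - 42s**2 - 44s - 16 = ((2/9)s**2 + (4/9)s + 2/9)(-9s**2 - 54s - 72) + (0)
Last nonzero remainder: -9s**2 - 54s - 72. Dividing through by -9 gives the monic gcd s**2 + 6s + 8.

8 + 6s + s**2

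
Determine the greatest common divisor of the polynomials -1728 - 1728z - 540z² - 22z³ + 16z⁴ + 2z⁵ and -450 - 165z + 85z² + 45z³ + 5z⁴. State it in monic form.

9 + 6z + z²

By polynomial division,
  2z⁵ + 16z⁴ - 22z³ - 540z² - 1728z - 1728 = ((2/5)z - 2/5)(5z⁴ + 45z³ + 85z² - 165z - 450) + (-38z³ - 440z² - 1614z - 1908)
  5z⁴ + 45z³ + 85z² - 165z - 450 = (-(5/38)z + 245/722)(-38z³ - 440z² - 1614z - 1908) + ((7920/361)z² + (47520/361)z + 71280/361)
  -38z³ - 440z² - 1614z - 1908 = (-(6859/3960)z - 19133/1980)((7920/361)z² + (47520/361)z + 71280/361) + (0)
Last nonzero remainder: (7920/361)z² + (47520/361)z + 71280/361. Dividing through by 7920/361 gives the monic gcd z² + 6z + 9.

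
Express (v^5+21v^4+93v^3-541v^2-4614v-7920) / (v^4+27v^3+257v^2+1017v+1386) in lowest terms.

(v^3+7v^2-38v-240)/(v^2+13v+42)

Repeated division with remainder:
  v^5+21v^4+93v^3-541v^2-4614v-7920 = (v-6)(v^4+27v^3+257v^2+1017v+1386) + (-2v^3-16v^2+102v+396)
  v^4+27v^3+257v^2+1017v+1386 = (-(1/2)v-19/2)(-2v^3-16v^2+102v+396) + (156v^2+2184v+5148)
  -2v^3-16v^2+102v+396 = (-(1/78)v+1/13)(156v^2+2184v+5148) + (0)
Last nonzero remainder: 156v^2+2184v+5148. Dividing through by 156 gives the monic gcd v^2+14v+33.
Cancel v^2+14v+33 from numerator and denominator to get the reduced form.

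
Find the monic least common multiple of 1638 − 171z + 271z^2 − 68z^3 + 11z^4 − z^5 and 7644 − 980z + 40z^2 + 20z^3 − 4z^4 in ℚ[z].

Euclidean algorithm in ℚ[z]:
  −z^5 + 11z^4 − 68z^3 + 271z^2 − 171z + 1638 = ((1/4)z − 3/2)(−4z^4 + 20z^3 + 40z^2 − 980z + 7644) + (−48z^3 + 576z^2 − 3552z + 13104)
  −4z^4 + 20z^3 + 40z^2 − 980z + 7644 = ((1/12)z + 7/12)(−48z^3 + 576z^2 − 3552z + 13104) + (0)
Last nonzero remainder: −48z^3 + 576z^2 − 3552z + 13104. Dividing through by −48 gives the monic gcd z^3 − 12z^2 + 74z − 273.
Then lcm(f, g) = f·g / gcd(f, g); expanding and making the result monic gives the answer.

−11466 − 441z − 1726z^2 + 205z^3 − 9z^4 − 4z^5 + z^6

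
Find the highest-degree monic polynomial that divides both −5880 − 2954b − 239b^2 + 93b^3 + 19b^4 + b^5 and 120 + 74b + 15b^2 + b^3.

24 + 10b + b^2

Repeated division with remainder:
  b^5 + 19b^4 + 93b^3 − 239b^2 − 2954b − 5880 = (b^2 + 4b − 41)(b^3 + 15b^2 + 74b + 120) + (−40b^2 − 400b − 960)
  b^3 + 15b^2 + 74b + 120 = (−(1/40)b − 1/8)(−40b^2 − 400b − 960) + (0)
Last nonzero remainder: −40b^2 − 400b − 960. Dividing through by −40 gives the monic gcd b^2 + 10b + 24.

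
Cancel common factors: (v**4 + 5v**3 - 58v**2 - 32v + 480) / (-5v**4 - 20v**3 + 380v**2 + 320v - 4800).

(-v**2 + v + 12)/(5v**2 - 10v - 120)

By polynomial division,
  v**4 + 5v**3 - 58v**2 - 32v + 480 = (-1/5)(-5v**4 - 20v**3 + 380v**2 + 320v - 4800) + (v**3 + 18v**2 + 32v - 480)
  -5v**4 - 20v**3 + 380v**2 + 320v - 4800 = (-5v + 70)(v**3 + 18v**2 + 32v - 480) + (-720v**2 - 4320v + 28800)
  v**3 + 18v**2 + 32v - 480 = (-(1/720)v - 1/60)(-720v**2 - 4320v + 28800) + (0)
Last nonzero remainder: -720v**2 - 4320v + 28800. Dividing through by -720 gives the monic gcd v**2 + 6v - 40.
Cancel v**2 + 6v - 40 from numerator and denominator to get the reduced form.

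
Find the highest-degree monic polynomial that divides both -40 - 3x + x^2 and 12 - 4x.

Euclidean algorithm in ℚ[x]:
  x^2 - 3x - 40 = (-(1/4)x)(-4x + 12) + (-40)
  -4x + 12 = ((1/10)x - 3/10)(-40) + (0)
The last nonzero remainder is the constant -40, so the polynomials are coprime and gcd = 1.

1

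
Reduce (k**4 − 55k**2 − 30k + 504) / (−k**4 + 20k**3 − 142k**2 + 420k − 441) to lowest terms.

(−k**2 − 10k − 24)/(k**2 − 10k + 21)

Apply the Euclidean algorithm:
  k**4 − 55k**2 − 30k + 504 = (−1)(−k**4 + 20k**3 − 142k**2 + 420k − 441) + (20k**3 − 197k**2 + 390k + 63)
  −k**4 + 20k**3 − 142k**2 + 420k − 441 = (−(1/20)k + 203/400)(20k**3 − 197k**2 + 390k + 63) + (−(9009/400)k**2 + (9009/40)k − 189189/400)
  20k**3 − 197k**2 + 390k + 63 = (−(8000/9009)k − 400/3003)(−(9009/400)k**2 + (9009/40)k − 189189/400) + (0)
Last nonzero remainder: −(9009/400)k**2 + (9009/40)k − 189189/400. Dividing through by −9009/400 gives the monic gcd k**2 − 10k + 21.
Cancel k**2 − 10k + 21 from numerator and denominator to get the reduced form.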